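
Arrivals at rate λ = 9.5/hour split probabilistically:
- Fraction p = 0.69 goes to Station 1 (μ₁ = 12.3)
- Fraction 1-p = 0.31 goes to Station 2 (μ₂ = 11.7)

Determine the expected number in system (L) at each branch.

Effective rates: λ₁ = 9.5×0.69 = 6.555, λ₂ = 9.5×0.31 = 2.945
Station 1: ρ₁ = 6.555/12.3 = 0.53293, L₁ = ρ₁/(1-ρ₁) = 0.53293/(1-0.53293) = 1.1410
Station 2: ρ₂ = 2.945/11.7 = 0.2517, L₂ = ρ₂/(1-ρ₂) = 0.2517/(1-0.2517) = 0.3364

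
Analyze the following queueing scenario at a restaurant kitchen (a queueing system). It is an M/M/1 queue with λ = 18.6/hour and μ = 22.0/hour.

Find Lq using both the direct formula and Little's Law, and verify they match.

Method 1 (direct): Lq = λ²/(μ(μ-λ)) = 345.96/(22.0 × 3.40) = 4.6251

Method 2 (Little's Law):
W = 1/(μ-λ) = 1/3.40 = 0.29412
Wq = W - 1/μ = 0.29412 - 0.045455 = 0.24866
Lq = λWq = 18.6 × 0.24866 = 4.6251 ✔ (matches Method 1)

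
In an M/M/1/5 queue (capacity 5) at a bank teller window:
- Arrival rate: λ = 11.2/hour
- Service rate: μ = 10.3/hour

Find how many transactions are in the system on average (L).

ρ = λ/μ = 11.2/10.3 = 1.0874
P₀ = (1-ρ)/(1-ρ^(K+1)) = (1-1.0874)/(1-1.0874^6) = -0.08740/-0.6532 = 0.1338
P_K = P₀×ρ^K = 0.1338 × 1.0874^5 = 0.1338 × 1.5204 = 0.2034
L = ρ[1 - (K+1)ρ^K + Kρ^(K+1)] / [(1-ρ)(1-ρ^(K+1))]
L = 1.0874 × (1 - 6×1.520361 + 5×1.653240) / ((1 - 1.0874) × (1 - 1.653240)) = 2.7433 transactions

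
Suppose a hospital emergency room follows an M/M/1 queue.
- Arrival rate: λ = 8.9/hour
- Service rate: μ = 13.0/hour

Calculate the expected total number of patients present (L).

ρ = λ/μ = 8.9/13.0 = 0.6846
For M/M/1: L = λ/(μ-λ)
L = 8.9/(13.0-8.9) = 8.9/4.10
L = 2.1707 patients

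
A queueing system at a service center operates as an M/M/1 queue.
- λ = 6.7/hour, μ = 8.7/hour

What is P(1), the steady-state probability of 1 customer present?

ρ = λ/μ = 6.7/8.7 = 0.7701
P(n) = (1-ρ)ρⁿ
P(1) = (1-0.7701) × 0.7701^1
P(1) = 0.2299 × 0.7701
P(1) = 0.1770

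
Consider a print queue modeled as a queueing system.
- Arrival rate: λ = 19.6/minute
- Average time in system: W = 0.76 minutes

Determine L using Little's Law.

Little's Law: L = λW
L = 19.6 × 0.76 = 14.8960 jobs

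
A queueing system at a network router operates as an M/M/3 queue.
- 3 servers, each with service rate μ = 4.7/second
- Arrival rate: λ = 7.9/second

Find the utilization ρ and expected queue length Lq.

Traffic intensity: ρ = λ/(cμ) = 7.9/(3×4.7) = 0.5603
Since ρ = 0.5603 < 1, system is stable.
Offered load a = λ/μ = cρ = 7.9/4.7 = 1.6809
P₀ = [ Σₙ₌₀^2 aⁿ/n! + a^3/(3!(1-ρ)) ]⁻¹
Σ = a^0/0! + a^1/1! + a^2/2! = 1.0000 + 1.6809 + 1.4126 = 4.0935
a^3/(3!(1-ρ)) = 4.7488/(6 × 0.4397) = 1.8000
P₀ = 1/(4.0935 + 1.8000) = 0.1697
Lq = P₀·a^3·ρ / (3!(1-ρ)²) = 0.16968 × 4.7488 × 0.56028 / (6 × 0.19335) = 0.3892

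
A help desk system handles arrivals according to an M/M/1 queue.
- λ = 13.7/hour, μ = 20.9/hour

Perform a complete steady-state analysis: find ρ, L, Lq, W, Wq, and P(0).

Step 1: ρ = λ/μ = 13.7/20.9 = 0.6555
Step 2: L = λ/(μ-λ) = 13.7/7.20 = 1.9028
Step 3: Lq = λ²/(μ(μ-λ)) = 187.69/(20.9×7.20) = 1.2473
Step 4: W = 1/(μ-λ) = 1/7.20 = 0.13889
Step 5: Wq = λ/(μ(μ-λ)) = 13.7/(20.9×7.20) = 0.09104
Step 6: P(0) = 1-ρ = 0.3445
Verify: L = λW = 13.7×0.13889 = 1.9028 ✔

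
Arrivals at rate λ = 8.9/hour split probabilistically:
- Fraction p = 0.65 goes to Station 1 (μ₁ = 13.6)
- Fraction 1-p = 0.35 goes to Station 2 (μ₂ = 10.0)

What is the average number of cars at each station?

Effective rates: λ₁ = 8.9×0.65 = 5.785, λ₂ = 8.9×0.35 = 3.115
Station 1: ρ₁ = 5.785/13.6 = 0.425368, L₁ = ρ₁/(1-ρ₁) = 0.425368/(1-0.425368) = 0.7402
Station 2: ρ₂ = 3.115/10.0 = 0.3115, L₂ = ρ₂/(1-ρ₂) = 0.3115/(1-0.3115) = 0.4524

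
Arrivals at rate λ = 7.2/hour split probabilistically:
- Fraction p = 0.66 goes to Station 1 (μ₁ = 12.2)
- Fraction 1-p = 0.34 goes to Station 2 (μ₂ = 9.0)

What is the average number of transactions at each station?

Effective rates: λ₁ = 7.2×0.66 = 4.752, λ₂ = 7.2×0.34 = 2.448
Station 1: ρ₁ = 4.752/12.2 = 0.3895, L₁ = ρ₁/(1-ρ₁) = 0.3895/(1-0.3895) = 0.6380
Station 2: ρ₂ = 2.448/9.0 = 0.2720, L₂ = ρ₂/(1-ρ₂) = 0.2720/(1-0.2720) = 0.3736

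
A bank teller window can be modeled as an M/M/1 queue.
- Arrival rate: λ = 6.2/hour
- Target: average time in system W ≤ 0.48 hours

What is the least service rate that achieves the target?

For M/M/1: W = 1/(μ-λ)
Need W ≤ 0.48, so 1/(μ-λ) ≤ 0.48
μ - λ ≥ 1/0.48 = 2.0833
μ ≥ 6.2 + 2.0833 = 8.2833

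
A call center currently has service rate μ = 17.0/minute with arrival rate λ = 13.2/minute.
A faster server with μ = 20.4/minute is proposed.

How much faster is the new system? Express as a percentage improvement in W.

System 1: ρ₁ = 13.2/17.0 = 0.7765, W₁ = 1/(17.0-13.2) = 0.26316
System 2: ρ₂ = 13.2/20.4 = 0.6471, W₂ = 1/(20.4-13.2) = 0.13889
Improvement: (W₁-W₂)/W₁ = (0.26316-0.13889)/0.26316 = 47.22%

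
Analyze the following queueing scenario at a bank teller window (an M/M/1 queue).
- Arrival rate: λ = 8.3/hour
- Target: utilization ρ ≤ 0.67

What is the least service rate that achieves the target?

ρ = λ/μ, so μ = λ/ρ
μ ≥ 8.3/0.67 = 12.3881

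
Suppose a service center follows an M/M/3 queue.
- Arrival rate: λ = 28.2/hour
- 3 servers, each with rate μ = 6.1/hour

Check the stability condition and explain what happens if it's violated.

Stability requires ρ = λ/(cμ) < 1
ρ = 28.2/(3 × 6.1) = 28.2/18.30 = 1.5410
Since 1.5410 ≥ 1, the system is UNSTABLE.
Need c > λ/μ = 28.2/6.1 = 4.62.
Minimum servers needed: c = 5.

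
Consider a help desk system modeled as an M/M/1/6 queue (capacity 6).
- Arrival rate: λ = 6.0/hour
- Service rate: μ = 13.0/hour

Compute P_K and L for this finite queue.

ρ = λ/μ = 6.0/13.0 = 0.46154
P₀ = (1-ρ)/(1-ρ^(K+1)) = (1-0.46154)/(1-0.46154^7) = 0.5385/0.9955 = 0.5409
P_K = P₀×ρ^K = 0.5409 × 0.46154^6 = 0.5409 × 0.009666 = 0.005228
Blocking probability P_6 = 0.005228 (0.52%)
L = ρ[1 - (K+1)ρ^K + Kρ^(K+1)] / [(1-ρ)(1-ρ^(K+1))]
L = 0.46154 × (1 - 7×0.009666 + 6×0.004461) / ((1 - 0.46154) × (1 - 0.004461)) = 0.8258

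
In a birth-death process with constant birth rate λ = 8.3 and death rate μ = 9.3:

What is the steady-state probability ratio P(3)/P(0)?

For constant rates: P(n)/P(0) = (λ/μ)^n
P(3)/P(0) = (8.3/9.3)^3 = 0.8925^3 = 0.7109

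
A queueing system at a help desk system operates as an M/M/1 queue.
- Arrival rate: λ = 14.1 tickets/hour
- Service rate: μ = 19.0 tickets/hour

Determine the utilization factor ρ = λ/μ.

Server utilization: ρ = λ/μ
ρ = 14.1/19.0 = 0.7421
The server is busy 74.21% of the time.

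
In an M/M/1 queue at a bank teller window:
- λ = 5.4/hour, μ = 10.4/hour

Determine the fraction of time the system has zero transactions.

ρ = λ/μ = 5.4/10.4 = 0.5192
P(0) = 1 - ρ = 1 - 0.5192 = 0.4808
The server is idle 48.08% of the time.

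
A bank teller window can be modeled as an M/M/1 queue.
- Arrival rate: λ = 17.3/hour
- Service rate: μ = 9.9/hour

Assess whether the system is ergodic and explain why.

Stability requires ρ = λ/(cμ) < 1
ρ = 17.3/(1 × 9.9) = 17.3/9.90 = 1.7475
Since 1.7475 ≥ 1, the system is UNSTABLE.
Queue grows without bound. Need μ > λ = 17.3.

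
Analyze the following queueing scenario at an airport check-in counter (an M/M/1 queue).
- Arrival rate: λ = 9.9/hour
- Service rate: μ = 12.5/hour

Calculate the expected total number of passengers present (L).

ρ = λ/μ = 9.9/12.5 = 0.7920
For M/M/1: L = λ/(μ-λ)
L = 9.9/(12.5-9.9) = 9.9/2.60
L = 3.8077 passengers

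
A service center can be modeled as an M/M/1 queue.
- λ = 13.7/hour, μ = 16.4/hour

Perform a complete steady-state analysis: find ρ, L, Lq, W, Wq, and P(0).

Step 1: ρ = λ/μ = 13.7/16.4 = 0.8354
Step 2: L = λ/(μ-λ) = 13.7/2.70 = 5.0741
Step 3: Lq = λ²/(μ(μ-λ)) = 187.69/(16.4×2.70) = 4.2387
Step 4: W = 1/(μ-λ) = 1/2.70 = 0.37037
Step 5: Wq = λ/(μ(μ-λ)) = 13.7/(16.4×2.70) = 0.3094
Step 6: P(0) = 1-ρ = 0.1646
Verify: L = λW = 13.7×0.37037 = 5.0741 ✔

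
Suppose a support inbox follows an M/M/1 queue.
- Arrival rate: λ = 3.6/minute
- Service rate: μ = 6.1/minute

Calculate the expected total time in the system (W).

First, compute utilization: ρ = λ/μ = 3.6/6.1 = 0.5902
For M/M/1: W = 1/(μ-λ)
W = 1/(6.1-3.6) = 1/2.50
W = 0.4000 minutes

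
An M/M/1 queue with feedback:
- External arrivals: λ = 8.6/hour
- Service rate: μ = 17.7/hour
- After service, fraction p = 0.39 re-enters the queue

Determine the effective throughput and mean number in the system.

Effective arrival rate: λ_eff = λ/(1-p) = 8.6/(1-0.39) = 8.6/0.61 = 14.09836
ρ = λ_eff/μ = 14.09836/17.7 = 0.796518
L = ρ/(1-ρ) = 0.796518/(1-0.796518) = 3.9144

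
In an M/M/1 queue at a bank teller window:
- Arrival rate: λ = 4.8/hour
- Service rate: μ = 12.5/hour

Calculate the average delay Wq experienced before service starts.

First, compute utilization: ρ = λ/μ = 4.8/12.5 = 0.3840
For M/M/1: Wq = λ/(μ(μ-λ))
Wq = 4.8/(12.5 × (12.5-4.8))
Wq = 4.8/(12.5 × 7.70)
Wq = 0.04987 hours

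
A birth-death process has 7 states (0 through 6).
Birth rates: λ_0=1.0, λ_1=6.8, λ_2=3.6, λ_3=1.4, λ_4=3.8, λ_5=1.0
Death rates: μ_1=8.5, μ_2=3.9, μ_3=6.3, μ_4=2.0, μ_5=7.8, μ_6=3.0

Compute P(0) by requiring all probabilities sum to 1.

Ratios P(n)/P(0) = (λ₀···λₙ₋₁)/(μ₁···μₙ):
P(1)/P(0) = (1.0)/(8.5) = 0.117647
P(2)/P(0) = (1.0×6.8)/(8.5×3.9) = 0.205128
P(3)/P(0) = (1.0×6.8×3.6)/(8.5×3.9×6.3) = 0.117216
P(4)/P(0) = (1.0×6.8×3.6×1.4)/(8.5×3.9×6.3×2.0) = 0.0820513
P(5)/P(0) = (1.0×6.8×3.6×1.4×3.8)/(8.5×3.9×6.3×2.0×7.8) = 0.0399737
P(6)/P(0) = (1.0×6.8×3.6×1.4×3.8×1.0)/(8.5×3.9×6.3×2.0×7.8×3.0) = 0.0133246

Normalization: ∑ P(n) = 1
P(0) × (1.00000 + 0.117647 + 0.205128 + 0.117216 + 0.0820513 + 0.0399737 + 0.0133246) = 1
P(0) × 1.5753 = 1
P(0) = 1/1.5753 = 0.6348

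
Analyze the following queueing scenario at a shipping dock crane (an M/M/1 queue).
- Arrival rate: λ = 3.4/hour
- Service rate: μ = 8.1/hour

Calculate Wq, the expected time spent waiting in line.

First, compute utilization: ρ = λ/μ = 3.4/8.1 = 0.4198
For M/M/1: Wq = λ/(μ(μ-λ))
Wq = 3.4/(8.1 × (8.1-3.4))
Wq = 3.4/(8.1 × 4.70)
Wq = 0.08931 hours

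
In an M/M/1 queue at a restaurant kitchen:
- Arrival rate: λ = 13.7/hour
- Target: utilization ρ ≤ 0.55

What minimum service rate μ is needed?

ρ = λ/μ, so μ = λ/ρ
μ ≥ 13.7/0.55 = 24.9091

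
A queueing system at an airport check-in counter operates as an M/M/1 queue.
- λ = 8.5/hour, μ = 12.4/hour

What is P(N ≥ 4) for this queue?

ρ = λ/μ = 8.5/12.4 = 0.6855
P(N ≥ n) = ρⁿ
P(N ≥ 4) = 0.6855^4
P(N ≥ 4) = 0.2208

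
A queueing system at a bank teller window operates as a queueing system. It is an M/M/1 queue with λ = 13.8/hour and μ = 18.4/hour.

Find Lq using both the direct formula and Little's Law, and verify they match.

Method 1 (direct): Lq = λ²/(μ(μ-λ)) = 190.44/(18.4 × 4.60) = 2.2500

Method 2 (Little's Law):
W = 1/(μ-λ) = 1/4.60 = 0.21739
Wq = W - 1/μ = 0.21739 - 0.054348 = 0.16304
Lq = λWq = 13.8 × 0.16304 = 2.2500 ✔ (matches Method 1)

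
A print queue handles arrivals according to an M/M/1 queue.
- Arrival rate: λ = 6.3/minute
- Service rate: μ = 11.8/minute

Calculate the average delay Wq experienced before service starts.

First, compute utilization: ρ = λ/μ = 6.3/11.8 = 0.5339
For M/M/1: Wq = λ/(μ(μ-λ))
Wq = 6.3/(11.8 × (11.8-6.3))
Wq = 6.3/(11.8 × 5.50)
Wq = 0.09707 minutes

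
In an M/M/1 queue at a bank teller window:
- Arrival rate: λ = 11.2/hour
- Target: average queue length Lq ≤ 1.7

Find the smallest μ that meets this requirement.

For M/M/1: Lq = λ²/(μ(μ-λ))
Need Lq ≤ 1.7, i.e. μ(μ-λ) ≥ λ²/1.7
μ² - 11.2μ - 125.44/1.7 ≥ 0  →  μ² - 11.2μ - 73.788235 ≥ 0
Quadratic formula (positive root): μ = [λ + √(λ² + 4×73.788235)]/2
Discriminant: 125.44 + 4×73.788235 = 420.5929, √420.5929 = 20.5084
μ ≥ (11.2 + 20.5084)/2 = 15.8542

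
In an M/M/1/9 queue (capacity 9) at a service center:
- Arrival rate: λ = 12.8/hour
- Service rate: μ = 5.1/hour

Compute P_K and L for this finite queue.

ρ = λ/μ = 12.8/5.1 = 2.5098
P₀ = (1-ρ)/(1-ρ^(K+1)) = (1-2.5098)/(1-2.5098^10) = -1.5098/-9916.2474 = 0.0001523
P_K = P₀×ρ^K = 0.00015226 × 2.5098^9 = 0.00015226 × 3951.4095 = 0.6016
Blocking probability P_9 = 0.6016 (60.16%)
L = ρ[1 - (K+1)ρ^K + Kρ^(K+1)] / [(1-ρ)(1-ρ^(K+1))]
L = 2.5098 × (1 - 10×3951.4095 + 9×9917.2474) / ((1 - 2.5098) × (1 - 9917.2474)) = 8.3387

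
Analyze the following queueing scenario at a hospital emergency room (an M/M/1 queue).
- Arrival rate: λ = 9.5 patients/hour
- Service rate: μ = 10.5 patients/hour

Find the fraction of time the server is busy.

Server utilization: ρ = λ/μ
ρ = 9.5/10.5 = 0.9048
The server is busy 90.48% of the time.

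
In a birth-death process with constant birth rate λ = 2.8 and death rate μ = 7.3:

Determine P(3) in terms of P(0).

For constant rates: P(n)/P(0) = (λ/μ)^n
P(3)/P(0) = (2.8/7.3)^3 = 0.38356^3 = 0.05643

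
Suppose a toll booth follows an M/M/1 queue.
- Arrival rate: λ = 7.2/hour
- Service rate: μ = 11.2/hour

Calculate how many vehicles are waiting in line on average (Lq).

ρ = λ/μ = 7.2/11.2 = 0.6429
For M/M/1: Lq = λ²/(μ(μ-λ))
Lq = 51.84/(11.2 × 4.00)
Lq = 1.1571 vehicles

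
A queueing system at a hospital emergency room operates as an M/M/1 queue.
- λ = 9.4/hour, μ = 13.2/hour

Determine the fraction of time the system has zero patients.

ρ = λ/μ = 9.4/13.2 = 0.7121
P(0) = 1 - ρ = 1 - 0.7121 = 0.2879
The server is idle 28.79% of the time.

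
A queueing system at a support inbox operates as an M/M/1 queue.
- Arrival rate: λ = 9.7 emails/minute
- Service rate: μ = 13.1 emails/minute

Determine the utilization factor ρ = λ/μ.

Server utilization: ρ = λ/μ
ρ = 9.7/13.1 = 0.7405
The server is busy 74.05% of the time.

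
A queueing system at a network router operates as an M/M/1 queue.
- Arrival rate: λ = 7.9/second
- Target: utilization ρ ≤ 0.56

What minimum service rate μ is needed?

ρ = λ/μ, so μ = λ/ρ
μ ≥ 7.9/0.56 = 14.1071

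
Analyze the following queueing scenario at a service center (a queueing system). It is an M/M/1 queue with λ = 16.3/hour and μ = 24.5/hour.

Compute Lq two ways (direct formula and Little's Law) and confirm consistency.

Method 1 (direct): Lq = λ²/(μ(μ-λ)) = 265.69/(24.5 × 8.20) = 1.3225

Method 2 (Little's Law):
W = 1/(μ-λ) = 1/8.20 = 0.121951
Wq = W - 1/μ = 0.121951 - 0.0408163 = 0.081135
Lq = λWq = 16.3 × 0.081135 = 1.3225 ✔ (matches Method 1)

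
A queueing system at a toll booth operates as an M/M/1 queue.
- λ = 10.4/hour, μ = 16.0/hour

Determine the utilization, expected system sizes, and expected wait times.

Step 1: ρ = λ/μ = 10.4/16.0 = 0.6500
Step 2: L = λ/(μ-λ) = 10.4/5.60 = 1.8571
Step 3: Lq = λ²/(μ(μ-λ)) = 108.16/(16.0×5.60) = 1.2071
Step 4: W = 1/(μ-λ) = 1/5.60 = 0.17857
Step 5: Wq = λ/(μ(μ-λ)) = 10.4/(16.0×5.60) = 0.1161
Step 6: P(0) = 1-ρ = 0.3500
Verify: L = λW = 10.4×0.17857 = 1.8571 ✔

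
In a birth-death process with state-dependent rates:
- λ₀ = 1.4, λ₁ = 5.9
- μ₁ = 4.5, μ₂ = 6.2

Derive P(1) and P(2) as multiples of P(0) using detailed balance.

Balance equations:
State 0: λ₀P₀ = μ₁P₁ → P₁ = (λ₀/μ₁)P₀ = (1.4/4.5)P₀ = 0.3111P₀
State 1: P₂ = (λ₀λ₁)/(μ₁μ₂)P₀ = (1.4×5.9)/(4.5×6.2)P₀ = 0.2961P₀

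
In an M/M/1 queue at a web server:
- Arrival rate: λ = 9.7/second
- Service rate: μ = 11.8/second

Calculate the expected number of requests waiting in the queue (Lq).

ρ = λ/μ = 9.7/11.8 = 0.8220
For M/M/1: Lq = λ²/(μ(μ-λ))
Lq = 94.09/(11.8 × 2.10)
Lq = 3.7970 requests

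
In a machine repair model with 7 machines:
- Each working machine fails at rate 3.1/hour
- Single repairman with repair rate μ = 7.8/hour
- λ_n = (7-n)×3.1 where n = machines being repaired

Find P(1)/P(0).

P(1)/P(0) = ∏_{i=0}^{1-1} λ_i/μ_{i+1}
= (7-0)×3.1/7.8
= 2.7821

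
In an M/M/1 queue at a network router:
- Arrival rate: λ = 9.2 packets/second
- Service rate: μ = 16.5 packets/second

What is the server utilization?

Server utilization: ρ = λ/μ
ρ = 9.2/16.5 = 0.5576
The server is busy 55.76% of the time.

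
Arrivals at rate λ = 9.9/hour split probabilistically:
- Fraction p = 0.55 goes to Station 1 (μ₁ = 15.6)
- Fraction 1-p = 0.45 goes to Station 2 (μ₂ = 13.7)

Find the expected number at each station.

Effective rates: λ₁ = 9.9×0.55 = 5.445, λ₂ = 9.9×0.45 = 4.455
Station 1: ρ₁ = 5.445/15.6 = 0.34904, L₁ = ρ₁/(1-ρ₁) = 0.34904/(1-0.34904) = 0.5362
Station 2: ρ₂ = 4.455/13.7 = 0.3252, L₂ = ρ₂/(1-ρ₂) = 0.3252/(1-0.3252) = 0.4819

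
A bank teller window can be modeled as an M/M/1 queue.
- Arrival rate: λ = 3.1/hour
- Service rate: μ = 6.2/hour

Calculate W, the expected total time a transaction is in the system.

First, compute utilization: ρ = λ/μ = 3.1/6.2 = 0.5000
For M/M/1: W = 1/(μ-λ)
W = 1/(6.2-3.1) = 1/3.10
W = 0.3226 hours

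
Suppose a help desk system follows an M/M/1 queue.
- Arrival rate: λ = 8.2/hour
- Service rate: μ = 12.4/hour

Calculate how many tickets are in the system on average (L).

ρ = λ/μ = 8.2/12.4 = 0.6613
For M/M/1: L = λ/(μ-λ)
L = 8.2/(12.4-8.2) = 8.2/4.20
L = 1.9524 tickets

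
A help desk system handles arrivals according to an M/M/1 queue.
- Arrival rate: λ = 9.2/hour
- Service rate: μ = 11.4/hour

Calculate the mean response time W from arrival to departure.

First, compute utilization: ρ = λ/μ = 9.2/11.4 = 0.8070
For M/M/1: W = 1/(μ-λ)
W = 1/(11.4-9.2) = 1/2.20
W = 0.4545 hours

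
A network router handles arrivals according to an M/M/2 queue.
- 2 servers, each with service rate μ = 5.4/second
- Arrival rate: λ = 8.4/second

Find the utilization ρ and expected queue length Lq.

Traffic intensity: ρ = λ/(cμ) = 8.4/(2×5.4) = 0.7778
Since ρ = 0.7778 < 1, system is stable.
Offered load a = λ/μ = cρ = 8.4/5.4 = 1.5556
P₀ = [ Σₙ₌₀^1 aⁿ/n! + a^2/(2!(1-ρ)) ]⁻¹
Σ = a^0/0! + a^1/1! = 1.0000 + 1.5556 = 2.5556
a^2/(2!(1-ρ)) = 2.41975/(2 × 0.222222) = 5.4444
P₀ = 1/(2.5556 + 5.4444) = 0.1250
Lq = P₀·a^2·ρ / (2!(1-ρ)²) = 0.125000 × 2.41975 × 0.777778 / (2 × 0.0493827) = 2.3819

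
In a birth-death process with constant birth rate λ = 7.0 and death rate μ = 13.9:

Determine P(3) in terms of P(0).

For constant rates: P(n)/P(0) = (λ/μ)^n
P(3)/P(0) = (7.0/13.9)^3 = 0.5036^3 = 0.1277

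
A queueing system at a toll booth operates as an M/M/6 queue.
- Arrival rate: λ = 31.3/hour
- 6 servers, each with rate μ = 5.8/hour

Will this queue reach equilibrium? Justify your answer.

Stability requires ρ = λ/(cμ) < 1
ρ = 31.3/(6 × 5.8) = 31.3/34.80 = 0.8994
Since 0.8994 < 1, the system is STABLE.
The servers are busy 89.94% of the time.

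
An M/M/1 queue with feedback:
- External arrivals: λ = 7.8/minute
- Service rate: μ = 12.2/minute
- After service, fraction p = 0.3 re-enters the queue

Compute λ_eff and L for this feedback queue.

Effective arrival rate: λ_eff = λ/(1-p) = 7.8/(1-0.3) = 7.8/0.70 = 11.14286
ρ = λ_eff/μ = 11.14286/12.2 = 0.913349
L = ρ/(1-ρ) = 0.913349/(1-0.913349) = 10.5405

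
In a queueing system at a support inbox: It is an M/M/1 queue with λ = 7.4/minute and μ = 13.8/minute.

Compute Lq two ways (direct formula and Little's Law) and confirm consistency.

Method 1 (direct): Lq = λ²/(μ(μ-λ)) = 54.76/(13.8 × 6.40) = 0.6200

Method 2 (Little's Law):
W = 1/(μ-λ) = 1/6.40 = 0.15625
Wq = W - 1/μ = 0.15625 - 0.072464 = 0.08379
Lq = λWq = 7.4 × 0.08379 = 0.6200 ✔ (matches Method 1)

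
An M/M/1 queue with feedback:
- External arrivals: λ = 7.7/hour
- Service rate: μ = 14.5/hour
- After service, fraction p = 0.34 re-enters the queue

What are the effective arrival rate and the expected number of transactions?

Effective arrival rate: λ_eff = λ/(1-p) = 7.7/(1-0.34) = 7.7/0.66 = 11.666667
ρ = λ_eff/μ = 11.666667/14.5 = 0.8045977
L = ρ/(1-ρ) = 0.8045977/(1-0.8045977) = 4.1176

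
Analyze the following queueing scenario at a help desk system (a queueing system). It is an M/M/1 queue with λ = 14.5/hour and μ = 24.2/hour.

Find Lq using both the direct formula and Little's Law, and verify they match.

Method 1 (direct): Lq = λ²/(μ(μ-λ)) = 210.25/(24.2 × 9.70) = 0.8957

Method 2 (Little's Law):
W = 1/(μ-λ) = 1/9.70 = 0.10309
Wq = W - 1/μ = 0.10309 - 0.041322 = 0.06177
Lq = λWq = 14.5 × 0.06177 = 0.8957 ✔ (matches Method 1)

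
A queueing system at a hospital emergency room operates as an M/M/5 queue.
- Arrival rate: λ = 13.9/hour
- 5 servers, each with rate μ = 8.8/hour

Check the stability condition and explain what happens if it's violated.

Stability requires ρ = λ/(cμ) < 1
ρ = 13.9/(5 × 8.8) = 13.9/44.00 = 0.3159
Since 0.3159 < 1, the system is STABLE.
The servers are busy 31.59% of the time.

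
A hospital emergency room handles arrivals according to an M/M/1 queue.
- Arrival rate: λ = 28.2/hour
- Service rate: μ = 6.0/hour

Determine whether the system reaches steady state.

Stability requires ρ = λ/(cμ) < 1
ρ = 28.2/(1 × 6.0) = 28.2/6.00 = 4.7000
Since 4.7000 ≥ 1, the system is UNSTABLE.
Queue grows without bound. Need μ > λ = 28.2.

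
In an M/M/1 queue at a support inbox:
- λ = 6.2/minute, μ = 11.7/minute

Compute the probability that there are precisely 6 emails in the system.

ρ = λ/μ = 6.2/11.7 = 0.5299
P(n) = (1-ρ)ρⁿ
P(6) = (1-0.5299) × 0.5299^6
P(6) = 0.4701 × 0.02214
P(6) = 0.01041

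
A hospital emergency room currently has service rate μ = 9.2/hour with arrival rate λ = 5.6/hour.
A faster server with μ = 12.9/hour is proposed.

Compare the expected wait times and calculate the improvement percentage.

System 1: ρ₁ = 5.6/9.2 = 0.6087, W₁ = 1/(9.2-5.6) = 0.2778
System 2: ρ₂ = 5.6/12.9 = 0.4341, W₂ = 1/(12.9-5.6) = 0.1370
Improvement: (W₁-W₂)/W₁ = (0.2778-0.1370)/0.2778 = 50.68%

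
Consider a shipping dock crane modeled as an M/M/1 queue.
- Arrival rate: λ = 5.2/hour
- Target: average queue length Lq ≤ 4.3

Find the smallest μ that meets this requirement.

For M/M/1: Lq = λ²/(μ(μ-λ))
Need Lq ≤ 4.3, i.e. μ(μ-λ) ≥ λ²/4.3
μ² - 5.2μ - 27.04/4.3 ≥ 0  →  μ² - 5.2μ - 6.28837 ≥ 0
Quadratic formula (positive root): μ = [λ + √(λ² + 4×6.28837)]/2
Discriminant: 27.04 + 4×6.28837 = 52.1935, √52.1935 = 7.2245
μ ≥ (5.2 + 7.2245)/2 = 6.2123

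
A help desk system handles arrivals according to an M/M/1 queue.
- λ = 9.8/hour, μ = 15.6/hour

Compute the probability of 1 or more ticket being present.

ρ = λ/μ = 9.8/15.6 = 0.6282
P(N ≥ n) = ρⁿ
P(N ≥ 1) = 0.6282^1
P(N ≥ 1) = 0.6282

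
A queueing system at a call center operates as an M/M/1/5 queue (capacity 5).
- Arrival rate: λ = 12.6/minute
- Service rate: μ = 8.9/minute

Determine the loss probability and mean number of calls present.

ρ = λ/μ = 12.6/8.9 = 1.41573
P₀ = (1-ρ)/(1-ρ^(K+1)) = (1-1.41573)/(1-1.41573^6) = -0.41573/-7.0516 = 0.05896
P_K = P₀×ρ^K = 0.05896 × 1.41573^5 = 0.05896 × 5.6872 = 0.3353
Blocking probability P_5 = 0.3353 (33.53%)
L = ρ[1 - (K+1)ρ^K + Kρ^(K+1)] / [(1-ρ)(1-ρ^(K+1))]
L = 1.41573 × (1 - 6×5.68725 + 5×8.05161) / ((1 - 1.41573) × (1 - 8.05161)) = 3.4455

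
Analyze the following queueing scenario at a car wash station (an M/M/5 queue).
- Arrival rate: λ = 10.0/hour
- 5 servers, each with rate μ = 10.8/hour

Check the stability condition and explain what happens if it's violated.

Stability requires ρ = λ/(cμ) < 1
ρ = 10.0/(5 × 10.8) = 10.0/54.00 = 0.1852
Since 0.1852 < 1, the system is STABLE.
The servers are busy 18.52% of the time.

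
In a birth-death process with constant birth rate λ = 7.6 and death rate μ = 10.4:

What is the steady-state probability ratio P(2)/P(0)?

For constant rates: P(n)/P(0) = (λ/μ)^n
P(2)/P(0) = (7.6/10.4)^2 = 0.73077^2 = 0.5340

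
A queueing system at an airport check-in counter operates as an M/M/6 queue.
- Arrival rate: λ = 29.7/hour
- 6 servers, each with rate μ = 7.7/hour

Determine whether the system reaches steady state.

Stability requires ρ = λ/(cμ) < 1
ρ = 29.7/(6 × 7.7) = 29.7/46.20 = 0.6429
Since 0.6429 < 1, the system is STABLE.
The servers are busy 64.29% of the time.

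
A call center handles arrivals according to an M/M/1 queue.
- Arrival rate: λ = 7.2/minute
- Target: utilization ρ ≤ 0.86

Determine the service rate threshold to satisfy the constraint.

ρ = λ/μ, so μ = λ/ρ
μ ≥ 7.2/0.86 = 8.3721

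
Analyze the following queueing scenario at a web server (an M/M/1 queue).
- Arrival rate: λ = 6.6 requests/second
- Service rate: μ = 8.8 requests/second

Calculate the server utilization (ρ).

Server utilization: ρ = λ/μ
ρ = 6.6/8.8 = 0.7500
The server is busy 75.00% of the time.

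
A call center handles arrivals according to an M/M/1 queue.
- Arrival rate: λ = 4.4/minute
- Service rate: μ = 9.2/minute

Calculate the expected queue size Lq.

ρ = λ/μ = 4.4/9.2 = 0.4783
For M/M/1: Lq = λ²/(μ(μ-λ))
Lq = 19.36/(9.2 × 4.80)
Lq = 0.4384 calls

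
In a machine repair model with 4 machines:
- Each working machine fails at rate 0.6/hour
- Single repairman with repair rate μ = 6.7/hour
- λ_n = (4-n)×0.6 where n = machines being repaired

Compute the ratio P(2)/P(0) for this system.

P(2)/P(0) = ∏_{i=0}^{2-1} λ_i/μ_{i+1}
= (4-0)×0.6/6.7 × (4-1)×0.6/6.7
= 0.09624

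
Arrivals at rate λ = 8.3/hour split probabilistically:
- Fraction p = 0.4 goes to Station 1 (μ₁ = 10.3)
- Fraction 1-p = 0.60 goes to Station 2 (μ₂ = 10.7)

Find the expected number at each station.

Effective rates: λ₁ = 8.3×0.4 = 3.32, λ₂ = 8.3×0.60 = 4.98
Station 1: ρ₁ = 3.32/10.3 = 0.3223, L₁ = ρ₁/(1-ρ₁) = 0.3223/(1-0.3223) = 0.4756
Station 2: ρ₂ = 4.98/10.7 = 0.4654, L₂ = ρ₂/(1-ρ₂) = 0.4654/(1-0.4654) = 0.8706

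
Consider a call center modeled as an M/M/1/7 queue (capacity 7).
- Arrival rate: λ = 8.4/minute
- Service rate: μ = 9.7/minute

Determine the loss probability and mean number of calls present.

ρ = λ/μ = 8.4/9.7 = 0.86598
P₀ = (1-ρ)/(1-ρ^(K+1)) = (1-0.86598)/(1-0.86598^8) = 0.1340/0.6837 = 0.1960
P_K = P₀×ρ^K = 0.19601 × 0.86598^7 = 0.19601 × 0.36522 = 0.07159
Blocking probability P_7 = 0.07159 (7.16%)
L = ρ[1 - (K+1)ρ^K + Kρ^(K+1)] / [(1-ρ)(1-ρ^(K+1))]
L = 0.86598 × (1 - 8×0.365220 + 7×0.316274) / ((1 - 0.86598) × (1 - 0.316274)) = 2.7610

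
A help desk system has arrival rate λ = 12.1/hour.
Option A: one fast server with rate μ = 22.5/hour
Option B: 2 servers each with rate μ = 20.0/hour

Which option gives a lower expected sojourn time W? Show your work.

Option A: single server μ = 22.5 (M/M/1)
  ρ_A = 12.1/22.5 = 0.5378
  W_A = 1/(μ-λ) = 1/(22.5-12.1) = 1/10.40 = 0.09615

Option B: 2 servers μ = 20.0 (M/M/2)
  ρ_B = λ/(cμ) = 12.1/(2×20.0) = 0.3025
  Offered load a = λ/μ = cρ = 12.1/20.0 = 0.6050
  P₀ = [ Σₙ₌₀^1 aⁿ/n! + a^2/(2!(1-ρ)) ]⁻¹
  Σ = a^0/0! + a^1/1! = 1.0000 + 0.6050 = 1.6050
  a^2/(2!(1-ρ)) = 0.3660/(2 × 0.6975) = 0.2624
  P₀ = 1/(1.6050 + 0.2624) = 0.5355
  Lq = P₀·a^2·ρ / (2!(1-ρ)²) = 0.53551 × 0.36602 × 0.30250 / (2 × 0.48651) = 0.06094
  Wq_B = Lq/λ = 0.06094/12.1 = 0.005036
  W_B = Wq_B + 1/μ = 0.005036 + 0.05000 = 0.05504

Since W_B = 0.05504 < W_A = 0.09615, Option B (multiple servers) has the shorter time in system.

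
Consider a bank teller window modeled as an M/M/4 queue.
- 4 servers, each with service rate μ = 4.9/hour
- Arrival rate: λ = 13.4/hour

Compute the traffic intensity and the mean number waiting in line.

Traffic intensity: ρ = λ/(cμ) = 13.4/(4×4.9) = 0.6837
Since ρ = 0.6837 < 1, system is stable.
Offered load a = λ/μ = cρ = 13.4/4.9 = 2.7347
P₀ = [ Σₙ₌₀^3 aⁿ/n! + a^4/(4!(1-ρ)) ]⁻¹
Σ = a^0/0! + a^1/1! + a^2/2! + a^3/3! = 1.0000 + 2.7347 + 3.7393 + 3.4086 = 10.8826
a^4/(4!(1-ρ)) = 55.92872/(24 × 0.3163265) = 7.3670
P₀ = 1/(10.8826 + 7.3670) = 0.05480
Lq = P₀·a^4·ρ / (4!(1-ρ)²) = 0.054796 × 55.9287 × 0.68367 / (24 × 0.10006) = 0.8725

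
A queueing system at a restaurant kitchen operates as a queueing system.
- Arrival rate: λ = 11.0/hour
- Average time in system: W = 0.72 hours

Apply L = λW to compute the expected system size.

Little's Law: L = λW
L = 11.0 × 0.72 = 7.9200 orders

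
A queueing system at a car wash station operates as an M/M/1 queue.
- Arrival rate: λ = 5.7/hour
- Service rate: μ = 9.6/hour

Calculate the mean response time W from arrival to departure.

First, compute utilization: ρ = λ/μ = 5.7/9.6 = 0.5938
For M/M/1: W = 1/(μ-λ)
W = 1/(9.6-5.7) = 1/3.90
W = 0.2564 hours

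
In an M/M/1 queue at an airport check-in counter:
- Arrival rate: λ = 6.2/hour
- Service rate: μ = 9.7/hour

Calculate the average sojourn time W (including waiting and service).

First, compute utilization: ρ = λ/μ = 6.2/9.7 = 0.6392
For M/M/1: W = 1/(μ-λ)
W = 1/(9.7-6.2) = 1/3.50
W = 0.2857 hours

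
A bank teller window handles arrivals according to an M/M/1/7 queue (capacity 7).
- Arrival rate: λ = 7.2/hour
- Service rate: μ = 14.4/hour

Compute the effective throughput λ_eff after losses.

ρ = λ/μ = 7.2/14.4 = 0.5000
P₀ = (1-ρ)/(1-ρ^(K+1)) = (1-0.5000)/(1-0.5000^8) = 0.5000/0.9961 = 0.5020
P_K = P₀×ρ^K = 0.5020 × 0.5000^7 = 0.5020 × 0.007812 = 0.003922
λ_eff = λ(1-P_K) = 7.2 × (1 - 0.003922) = 7.2 × 0.99608 = 7.1718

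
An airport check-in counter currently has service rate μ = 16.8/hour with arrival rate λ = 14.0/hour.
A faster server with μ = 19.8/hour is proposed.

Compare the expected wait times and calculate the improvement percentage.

System 1: ρ₁ = 14.0/16.8 = 0.8333, W₁ = 1/(16.8-14.0) = 0.3571
System 2: ρ₂ = 14.0/19.8 = 0.7071, W₂ = 1/(19.8-14.0) = 0.1724
Improvement: (W₁-W₂)/W₁ = (0.3571-0.1724)/0.3571 = 51.72%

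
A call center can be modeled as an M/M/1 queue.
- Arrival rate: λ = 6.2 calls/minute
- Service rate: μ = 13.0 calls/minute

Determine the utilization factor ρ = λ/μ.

Server utilization: ρ = λ/μ
ρ = 6.2/13.0 = 0.4769
The server is busy 47.69% of the time.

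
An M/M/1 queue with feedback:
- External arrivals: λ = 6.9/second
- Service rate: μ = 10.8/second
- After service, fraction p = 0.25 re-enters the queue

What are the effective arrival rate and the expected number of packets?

Effective arrival rate: λ_eff = λ/(1-p) = 6.9/(1-0.25) = 6.9/0.75 = 9.2000
ρ = λ_eff/μ = 9.2000/10.8 = 0.851852
L = ρ/(1-ρ) = 0.851852/(1-0.851852) = 5.7500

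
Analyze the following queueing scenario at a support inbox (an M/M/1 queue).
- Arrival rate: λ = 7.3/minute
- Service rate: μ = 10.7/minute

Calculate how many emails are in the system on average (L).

ρ = λ/μ = 7.3/10.7 = 0.6822
For M/M/1: L = λ/(μ-λ)
L = 7.3/(10.7-7.3) = 7.3/3.40
L = 2.1471 emails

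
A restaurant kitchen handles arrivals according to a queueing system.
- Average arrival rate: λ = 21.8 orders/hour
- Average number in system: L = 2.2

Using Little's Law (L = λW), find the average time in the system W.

Little's Law: L = λW, so W = L/λ
W = 2.2/21.8 = 0.1009 hours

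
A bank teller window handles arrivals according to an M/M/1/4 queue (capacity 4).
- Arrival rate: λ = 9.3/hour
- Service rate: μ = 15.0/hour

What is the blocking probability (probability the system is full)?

ρ = λ/μ = 9.3/15.0 = 0.6200
P₀ = (1-ρ)/(1-ρ^(K+1)) = (1-0.6200)/(1-0.6200^5) = 0.3800/0.9084 = 0.4183
P_K = P₀×ρ^K = 0.41832 × 0.6200^4 = 0.41832 × 0.14776 = 0.06181
Blocking probability = 6.18%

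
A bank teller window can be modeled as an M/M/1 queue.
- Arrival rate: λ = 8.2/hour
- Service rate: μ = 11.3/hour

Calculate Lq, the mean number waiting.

ρ = λ/μ = 8.2/11.3 = 0.7257
For M/M/1: Lq = λ²/(μ(μ-λ))
Lq = 67.24/(11.3 × 3.10)
Lq = 1.9195 transactions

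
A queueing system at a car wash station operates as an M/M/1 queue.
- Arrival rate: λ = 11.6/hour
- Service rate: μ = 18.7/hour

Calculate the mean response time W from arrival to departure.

First, compute utilization: ρ = λ/μ = 11.6/18.7 = 0.6203
For M/M/1: W = 1/(μ-λ)
W = 1/(18.7-11.6) = 1/7.10
W = 0.1408 hours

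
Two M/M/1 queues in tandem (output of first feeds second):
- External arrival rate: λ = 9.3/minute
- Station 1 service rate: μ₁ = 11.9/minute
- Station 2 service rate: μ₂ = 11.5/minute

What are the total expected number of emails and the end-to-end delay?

By Jackson's theorem, each station behaves as independent M/M/1.
Station 1: ρ₁ = 9.3/11.9 = 0.7815, L₁ = ρ₁/(1-ρ₁) = λ/(μ₁-λ) = 9.3/2.60 = 3.5769
Station 2: ρ₂ = 9.3/11.5 = 0.8087, L₂ = ρ₂/(1-ρ₂) = λ/(μ₂-λ) = 9.3/2.20 = 4.2273
Total: L = L₁ + L₂ = 3.5769 + 4.2273 = 7.8042
W = L/λ = 7.8042/9.3 = 0.8392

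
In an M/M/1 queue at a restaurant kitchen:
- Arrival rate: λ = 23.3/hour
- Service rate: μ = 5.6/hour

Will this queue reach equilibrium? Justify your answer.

Stability requires ρ = λ/(cμ) < 1
ρ = 23.3/(1 × 5.6) = 23.3/5.60 = 4.1607
Since 4.1607 ≥ 1, the system is UNSTABLE.
Queue grows without bound. Need μ > λ = 23.3.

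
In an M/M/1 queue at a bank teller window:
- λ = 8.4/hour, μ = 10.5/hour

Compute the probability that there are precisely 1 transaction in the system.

ρ = λ/μ = 8.4/10.5 = 0.8000
P(n) = (1-ρ)ρⁿ
P(1) = (1-0.8000) × 0.8000^1
P(1) = 0.2000 × 0.8000
P(1) = 0.1600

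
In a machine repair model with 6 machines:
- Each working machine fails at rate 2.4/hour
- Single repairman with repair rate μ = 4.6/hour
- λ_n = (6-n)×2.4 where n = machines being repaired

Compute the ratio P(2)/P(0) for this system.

P(2)/P(0) = ∏_{i=0}^{2-1} λ_i/μ_{i+1}
= (6-0)×2.4/4.6 × (6-1)×2.4/4.6
= 8.1664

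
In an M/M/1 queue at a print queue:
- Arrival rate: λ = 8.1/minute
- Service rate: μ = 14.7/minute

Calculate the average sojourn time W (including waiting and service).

First, compute utilization: ρ = λ/μ = 8.1/14.7 = 0.5510
For M/M/1: W = 1/(μ-λ)
W = 1/(14.7-8.1) = 1/6.60
W = 0.1515 minutes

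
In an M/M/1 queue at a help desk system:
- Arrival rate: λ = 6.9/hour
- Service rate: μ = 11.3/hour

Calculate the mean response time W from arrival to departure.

First, compute utilization: ρ = λ/μ = 6.9/11.3 = 0.6106
For M/M/1: W = 1/(μ-λ)
W = 1/(11.3-6.9) = 1/4.40
W = 0.2273 hours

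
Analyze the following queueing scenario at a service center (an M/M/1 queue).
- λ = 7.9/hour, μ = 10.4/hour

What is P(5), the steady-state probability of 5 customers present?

ρ = λ/μ = 7.9/10.4 = 0.75962
P(n) = (1-ρ)ρⁿ
P(5) = (1-0.75962) × 0.75962^5
P(5) = 0.2404 × 0.2529
P(5) = 0.06080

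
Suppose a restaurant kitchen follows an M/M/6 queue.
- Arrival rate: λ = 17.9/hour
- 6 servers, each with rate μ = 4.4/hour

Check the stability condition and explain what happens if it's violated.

Stability requires ρ = λ/(cμ) < 1
ρ = 17.9/(6 × 4.4) = 17.9/26.40 = 0.6780
Since 0.6780 < 1, the system is STABLE.
The servers are busy 67.80% of the time.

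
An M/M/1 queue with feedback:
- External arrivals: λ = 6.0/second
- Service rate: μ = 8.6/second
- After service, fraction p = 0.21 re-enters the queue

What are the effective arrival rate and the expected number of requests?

Effective arrival rate: λ_eff = λ/(1-p) = 6.0/(1-0.21) = 6.0/0.79 = 7.594937
ρ = λ_eff/μ = 7.594937/8.6 = 0.883132
L = ρ/(1-ρ) = 0.883132/(1-0.883132) = 7.5567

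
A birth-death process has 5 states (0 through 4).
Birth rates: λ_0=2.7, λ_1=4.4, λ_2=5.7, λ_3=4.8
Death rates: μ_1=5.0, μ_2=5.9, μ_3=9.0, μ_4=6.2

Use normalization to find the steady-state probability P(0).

Ratios P(n)/P(0) = (λ₀···λₙ₋₁)/(μ₁···μₙ):
P(1)/P(0) = (2.7)/(5.0) = 0.54000
P(2)/P(0) = (2.7×4.4)/(5.0×5.9) = 0.40271
P(3)/P(0) = (2.7×4.4×5.7)/(5.0×5.9×9.0) = 0.25505
P(4)/P(0) = (2.7×4.4×5.7×4.8)/(5.0×5.9×9.0×6.2) = 0.19746

Normalization: ∑ P(n) = 1
P(0) × (1.0000 + 0.54000 + 0.40271 + 0.25505 + 0.19746) = 1
P(0) × 2.3952 = 1
P(0) = 1/2.3952 = 0.4175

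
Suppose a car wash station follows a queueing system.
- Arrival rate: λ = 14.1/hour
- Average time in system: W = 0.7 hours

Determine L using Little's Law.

Little's Law: L = λW
L = 14.1 × 0.7 = 9.8700 cars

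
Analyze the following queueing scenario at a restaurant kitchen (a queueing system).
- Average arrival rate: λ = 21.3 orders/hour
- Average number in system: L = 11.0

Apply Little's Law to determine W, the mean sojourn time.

Little's Law: L = λW, so W = L/λ
W = 11.0/21.3 = 0.5164 hours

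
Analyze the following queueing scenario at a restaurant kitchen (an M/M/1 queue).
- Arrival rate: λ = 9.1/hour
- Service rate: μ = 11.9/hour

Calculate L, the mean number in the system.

ρ = λ/μ = 9.1/11.9 = 0.7647
For M/M/1: L = λ/(μ-λ)
L = 9.1/(11.9-9.1) = 9.1/2.80
L = 3.2500 orders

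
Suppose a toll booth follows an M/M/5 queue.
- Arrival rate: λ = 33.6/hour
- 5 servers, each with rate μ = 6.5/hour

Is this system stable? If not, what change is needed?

Stability requires ρ = λ/(cμ) < 1
ρ = 33.6/(5 × 6.5) = 33.6/32.50 = 1.0338
Since 1.0338 ≥ 1, the system is UNSTABLE.
Need c > λ/μ = 33.6/6.5 = 5.17.
Minimum servers needed: c = 6.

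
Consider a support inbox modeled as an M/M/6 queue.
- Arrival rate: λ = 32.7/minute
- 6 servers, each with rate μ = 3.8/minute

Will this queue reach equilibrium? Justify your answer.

Stability requires ρ = λ/(cμ) < 1
ρ = 32.7/(6 × 3.8) = 32.7/22.80 = 1.4342
Since 1.4342 ≥ 1, the system is UNSTABLE.
Need c > λ/μ = 32.7/3.8 = 8.61.
Minimum servers needed: c = 9.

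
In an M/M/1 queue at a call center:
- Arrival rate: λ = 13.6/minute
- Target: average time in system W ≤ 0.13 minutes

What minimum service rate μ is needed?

For M/M/1: W = 1/(μ-λ)
Need W ≤ 0.13, so 1/(μ-λ) ≤ 0.13
μ - λ ≥ 1/0.13 = 7.6923
μ ≥ 13.6 + 7.6923 = 21.2923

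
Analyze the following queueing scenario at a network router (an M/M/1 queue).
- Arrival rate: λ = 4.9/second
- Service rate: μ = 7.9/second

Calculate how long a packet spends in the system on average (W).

First, compute utilization: ρ = λ/μ = 4.9/7.9 = 0.6203
For M/M/1: W = 1/(μ-λ)
W = 1/(7.9-4.9) = 1/3.00
W = 0.3333 seconds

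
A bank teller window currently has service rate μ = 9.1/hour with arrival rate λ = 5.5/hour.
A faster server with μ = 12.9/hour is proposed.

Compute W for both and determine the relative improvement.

System 1: ρ₁ = 5.5/9.1 = 0.6044, W₁ = 1/(9.1-5.5) = 0.27778
System 2: ρ₂ = 5.5/12.9 = 0.4264, W₂ = 1/(12.9-5.5) = 0.13514
Improvement: (W₁-W₂)/W₁ = (0.27778-0.13514)/0.27778 = 51.35%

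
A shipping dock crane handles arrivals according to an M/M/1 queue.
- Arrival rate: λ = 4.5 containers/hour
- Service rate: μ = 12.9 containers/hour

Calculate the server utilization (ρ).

Server utilization: ρ = λ/μ
ρ = 4.5/12.9 = 0.3488
The server is busy 34.88% of the time.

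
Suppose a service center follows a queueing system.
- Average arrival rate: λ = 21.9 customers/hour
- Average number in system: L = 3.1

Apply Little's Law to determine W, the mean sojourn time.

Little's Law: L = λW, so W = L/λ
W = 3.1/21.9 = 0.1416 hours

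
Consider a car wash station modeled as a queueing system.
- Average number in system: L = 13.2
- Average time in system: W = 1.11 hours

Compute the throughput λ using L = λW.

Little's Law: L = λW, so λ = L/W
λ = 13.2/1.11 = 11.8919 cars/hour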